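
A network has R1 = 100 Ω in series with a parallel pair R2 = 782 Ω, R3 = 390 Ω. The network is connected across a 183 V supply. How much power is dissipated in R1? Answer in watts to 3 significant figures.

25.8 W

Collapse R2‖R3 to a single equivalent, reducing the network to two series elements.
R_p = (782×390)/(782+390) = 260.2 Ω
R_total = 100 + 260.2 = 360.2 Ω
I = V / R_total = 183 / 360.2 = 0.5080 A
All the current flows through R1; use P = I²R.
P_R1 = (0.5080)² × 100 = 25.81 W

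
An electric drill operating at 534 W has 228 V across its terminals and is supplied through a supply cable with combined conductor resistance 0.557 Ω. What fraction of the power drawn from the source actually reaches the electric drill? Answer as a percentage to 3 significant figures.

I = P / V = 534 / 228 = 2.342 A through the supply cable.
P_line = I² R_line = (2.342)² × 0.557 = 3.055 W
P_source = P_load + P_line = 534.0 + 3.055 = 537.1 W
η = P_load / P_source = 534.0 / 537.1 = 0.9943

99.4 %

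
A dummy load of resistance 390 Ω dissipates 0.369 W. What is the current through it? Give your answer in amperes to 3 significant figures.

From P = V I = I²R = V²/R, with the two given quantities we get I = √(P / R).
I = √(0.369 / 390) = 0.03076 A

0.0308 A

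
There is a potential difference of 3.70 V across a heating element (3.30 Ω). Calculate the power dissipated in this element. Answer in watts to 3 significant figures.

V and R are stated; P = V²/R avoids computing the current.
P = (3.70 V)² / 3.30 Ω = 4.148 W

4.15 W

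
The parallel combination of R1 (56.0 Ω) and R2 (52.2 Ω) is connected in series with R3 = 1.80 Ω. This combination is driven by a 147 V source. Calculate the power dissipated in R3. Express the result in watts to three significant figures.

46.8 W

Combine R1 and R2 into their parallel equivalent first, reducing the network to two series resistors.
R_p = (56.0×52.2)/(56.0+52.2) = 27.02 Ω
R_total = R_p + 1.80 = 27.02 + 1.80 = 28.82 Ω
I = V / R_total = 147 / 28.82 = 5.101 A
R3 carries the full series current, so P = I²R.
P_R3 = (5.101)² × 1.80 = 46.84 W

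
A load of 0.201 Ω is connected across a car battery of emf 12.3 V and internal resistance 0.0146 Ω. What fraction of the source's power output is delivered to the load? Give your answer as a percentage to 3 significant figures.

Efficiency is P_load / P_total. With a series r and R sharing the same I, P = I²R for each, so η = R/(R+r).
η = R / (R + r) = 0.201 / (0.201 + 0.0146) = 0.9323

93.2 %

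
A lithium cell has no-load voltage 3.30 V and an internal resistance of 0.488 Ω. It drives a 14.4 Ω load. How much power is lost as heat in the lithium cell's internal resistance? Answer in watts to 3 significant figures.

0.0240 W

The source's internal resistance is just another series element carrying I; its dissipation is I²r.
I = ε / (r + R) = 3.30 / (0.488 + 14.4) = 0.2217 A
P_int = I² r = (0.2217)² × 0.488 = 0.02398 W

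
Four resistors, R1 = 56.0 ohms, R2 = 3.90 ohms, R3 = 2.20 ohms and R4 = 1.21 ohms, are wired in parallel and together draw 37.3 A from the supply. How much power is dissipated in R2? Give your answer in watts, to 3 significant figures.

147 W

Parallel branches share V, not I — compute V via R_eq, then use V²/R for the target branch.
1/R_eq = 1/56.0 + 1/3.90 + 1/2.20 + 1/1.21 ⇒ R_eq = 0.6430 Ω
V = I_total × R_eq = 37.30 × 0.6430 = 23.98 V
P_R2 = V² / R2 = (23.98)² / 3.90 = 147.5 W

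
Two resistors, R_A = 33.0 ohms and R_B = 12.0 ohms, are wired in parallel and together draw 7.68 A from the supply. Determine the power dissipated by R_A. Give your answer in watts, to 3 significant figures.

138 W

We need the common branch voltage; get it from I_total × R_eq, then P = V²/R for the branch.
1/R_eq = 1/33.0 + 1/12.0 ⇒ R_eq = 8.800 Ω
V = I_total × R_eq = 7.680 × 8.800 = 67.58 V
P_R_A = V² / R_A = (67.58)² / 33.0 = 138.4 W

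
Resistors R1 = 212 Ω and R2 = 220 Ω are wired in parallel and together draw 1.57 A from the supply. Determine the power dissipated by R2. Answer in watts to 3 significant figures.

Only the total current is stated, so first find the parallel equivalent to get the voltage across the combination.
1/R_eq = 1/212 + 1/220 ⇒ R_eq = 108.0 Ω
V = I_total × R_eq = 1.570 × 108.0 = 169.5 V
P_R2 = V² / R2 = (169.5)² / 220 = 130.6 W

131 W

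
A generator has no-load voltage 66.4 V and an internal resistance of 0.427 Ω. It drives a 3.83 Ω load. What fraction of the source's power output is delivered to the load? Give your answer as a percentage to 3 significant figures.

The source delivers εI, of which I²R reaches the load and I²r is lost; since I is common, η = R/(R+r).
η = R / (R + r) = 3.83 / (3.83 + 0.427) = 0.8997

90.0 %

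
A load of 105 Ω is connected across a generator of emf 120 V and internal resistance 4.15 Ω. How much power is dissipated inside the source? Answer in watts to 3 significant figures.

Internal loss is I²r, with I set by the total series resistance r+R.
I = ε / (r + R) = 120 / (4.15 + 105) = 1.099 A
P_int = I² r = (1.099)² × 4.15 = 5.016 W

5.02 W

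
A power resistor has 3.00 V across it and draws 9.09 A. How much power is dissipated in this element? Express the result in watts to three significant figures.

27.3 W

With V and I both given, power follows immediately from P = V I.
P = 3.00 V × 9.090 A = 27.27 W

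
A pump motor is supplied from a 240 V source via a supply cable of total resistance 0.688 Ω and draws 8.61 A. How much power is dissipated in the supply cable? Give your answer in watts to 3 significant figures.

The supply cable and load are in series, so the same current flows in both; the loss is I²R_line.
The supply cable carries the full 8.61 A.
P_line = I² R_line = (8.610)² × 0.688 = 51.00 W

51.0 W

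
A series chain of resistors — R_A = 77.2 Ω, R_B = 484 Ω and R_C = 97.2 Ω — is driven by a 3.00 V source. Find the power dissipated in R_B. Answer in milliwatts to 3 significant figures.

Every series element carries the same I. Get I from the total resistance, then P = I² × R_B.
R_total = 77.2 + 484 + 97.2 = 658.4 Ω
I = V / R_total = 3.00 / 658.4 = 0.004557 A
P_R_B = I² × R_B = (0.004557)² × 484 = 0.01005 W

10.0 mW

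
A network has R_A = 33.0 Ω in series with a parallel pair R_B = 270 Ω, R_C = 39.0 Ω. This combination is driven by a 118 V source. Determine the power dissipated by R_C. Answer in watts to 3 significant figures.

Replace R_B and R_C with their parallel equivalent so the circuit becomes R_A in series with R_p.
R_p = (270×39.0)/(270+39.0) = 34.08 Ω
R_total = 33.0 + 34.08 = 67.08 Ω
I = V / R_total = 118 / 67.08 = 1.759 A
Voltage across the parallel pair: V_p = I × R_p = 1.759 × 34.08 = 59.95 V
R_C is across V_p, so use P = V²/R for that branch.
P_R_C = (59.95)² / 39.0 = 92.15 W

92.1 W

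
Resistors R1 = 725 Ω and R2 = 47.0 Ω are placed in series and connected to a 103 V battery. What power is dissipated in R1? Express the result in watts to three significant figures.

The current is common to all series resistors; compute it, then apply P = I²R for the target.
R_total = 725 + 47.0 = 772.0 Ω
I = V / R_total = 103 / 772.0 = 0.1334 A
P_R1 = I² × R1 = (0.1334)² × 725 = 12.91 W

12.9 W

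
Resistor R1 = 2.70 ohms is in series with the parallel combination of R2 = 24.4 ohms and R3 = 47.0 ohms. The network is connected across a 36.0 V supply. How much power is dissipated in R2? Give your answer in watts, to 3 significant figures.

Reduce the parallel pair to R_p first; the network is then a simple series string.
R_p = (24.4×47.0)/(24.4+47.0) = 16.06 Ω
R_total = 2.70 + 16.06 = 18.76 Ω
I = V / R_total = 36.0 / 18.76 = 1.919 A
Voltage across the parallel pair: V_p = I × R_p = 1.919 × 16.06 = 30.82 V
R2 is across V_p, so use P = V²/R for that branch.
P_R2 = (30.82)² / 24.4 = 38.93 W

38.9 W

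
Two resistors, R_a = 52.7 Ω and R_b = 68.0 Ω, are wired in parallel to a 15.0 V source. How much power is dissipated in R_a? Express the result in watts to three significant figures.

Each parallel branch sees the full supply voltage, so P = V²/R applies directly to the target branch.
P_R_a = V² / R_a = (15.0)² / 52.7 Ω = 4.269 W

4.27 W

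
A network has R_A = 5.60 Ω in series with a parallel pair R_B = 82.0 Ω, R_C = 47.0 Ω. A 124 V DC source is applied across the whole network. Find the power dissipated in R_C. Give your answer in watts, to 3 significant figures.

232 W

First combine the parallel branches into one equivalent R_p, then R_A + R_p is a series pair.
R_p = (82.0×47.0)/(82.0+47.0) = 29.88 Ω
R_total = 5.60 + 29.88 = 35.48 Ω
I = V / R_total = 124 / 35.48 = 3.495 A
Voltage across the parallel pair: V_p = I × R_p = 3.495 × 29.88 = 104.4 V
With V_p across R_C, its power is V_p²/R_C.
P_R_C = (104.4)² / 47.0 = 232.0 W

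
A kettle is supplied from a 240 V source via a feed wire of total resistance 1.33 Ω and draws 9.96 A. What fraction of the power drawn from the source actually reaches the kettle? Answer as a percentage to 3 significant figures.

94.5 %

The feed wire carries the full 9.96 A.
P_line = I² R_line = (9.960)² × 1.33 = 131.9 W
P_source = V I = 240 × 9.960 = 2390 W; P_load = 2258 W
η = P_load / P_source = 2258 / 2390 = 0.9448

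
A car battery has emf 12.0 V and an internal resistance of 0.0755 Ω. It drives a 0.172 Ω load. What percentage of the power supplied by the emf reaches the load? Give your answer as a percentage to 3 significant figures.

69.5 %

Efficiency is P_load / P_total. With a series r and R sharing the same I, P = I²R for each, so η = R/(R+r).
η = R / (R + r) = 0.172 / (0.172 + 0.0755) = 0.6949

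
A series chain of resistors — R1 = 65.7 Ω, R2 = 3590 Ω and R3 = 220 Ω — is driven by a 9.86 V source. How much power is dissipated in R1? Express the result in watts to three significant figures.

0.000425 W

Series elements share the same current, so find I first, then use P = I²R.
R_total = 65.7 + 3590 + 220 = 3876 Ω
I = V / R_total = 9.86 / 3876 = 0.002544 A
P_R1 = I² × R1 = (0.002544)² × 65.7 = 0.0004252 W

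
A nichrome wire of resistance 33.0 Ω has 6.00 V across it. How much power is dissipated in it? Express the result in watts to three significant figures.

1.09 W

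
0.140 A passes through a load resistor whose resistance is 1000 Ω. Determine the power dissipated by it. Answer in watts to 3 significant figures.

The current through and the resistance of the element are both given; use P = I²R.
P = (0.1400 A)² × 1000 Ω = 19.60 W

19.6 W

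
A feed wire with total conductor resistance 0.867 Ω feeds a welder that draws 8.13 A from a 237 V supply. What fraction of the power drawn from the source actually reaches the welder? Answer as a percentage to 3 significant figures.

97.0 %

The feed wire carries the full 8.13 A.
P_line = I² R_line = (8.130)² × 0.867 = 57.31 W
P_source = V I = 237 × 8.130 = 1927 W; P_load = 1870 W
η = P_load / P_source = 1870 / 1927 = 0.9703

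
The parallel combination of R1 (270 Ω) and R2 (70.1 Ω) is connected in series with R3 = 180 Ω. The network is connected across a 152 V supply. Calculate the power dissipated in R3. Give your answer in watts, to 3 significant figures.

74.9 W

First find R_p for the parallel pair, then treat R_p + R3 as a series loop.
R_p = (270×70.1)/(270+70.1) = 55.65 Ω
R_total = R_p + 180 = 55.65 + 180 = 235.7 Ω
I = V / R_total = 152 / 235.7 = 0.6450 A
R3 carries the full series current, so P = I²R.
P_R3 = (0.6450)² × 180 = 74.89 W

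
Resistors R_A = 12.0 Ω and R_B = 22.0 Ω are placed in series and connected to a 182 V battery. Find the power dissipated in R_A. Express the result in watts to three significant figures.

Since the resistors are in series they all carry the loop current I = V/R_total; the power in any one is I²R.
R_total = 12.0 + 22.0 = 34.00 Ω
I = V / R_total = 182 / 34.00 = 5.353 A
P_R_A = I² × R_A = (5.353)² × 12.0 = 343.8 W

344 W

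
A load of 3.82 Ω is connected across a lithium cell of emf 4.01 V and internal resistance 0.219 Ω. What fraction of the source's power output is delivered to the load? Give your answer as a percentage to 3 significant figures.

Efficiency is P_load / P_total. With a series r and R sharing the same I, P = I²R for each, so η = R/(R+r).
η = R / (R + r) = 3.82 / (3.82 + 0.219) = 0.9458

94.6 %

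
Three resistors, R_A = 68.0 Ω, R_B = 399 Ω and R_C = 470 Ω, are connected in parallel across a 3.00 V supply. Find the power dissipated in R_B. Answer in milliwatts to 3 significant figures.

Each parallel branch sees the full supply voltage, so P = V²/R applies directly to the target branch.
P_R_B = V² / R_B = (3.00)² / 399 Ω = 0.02256 W

22.6 mW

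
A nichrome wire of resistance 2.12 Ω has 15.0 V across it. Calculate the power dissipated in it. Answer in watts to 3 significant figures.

V and R are stated; P = V²/R avoids computing the current.
P = (15.0 V)² / 2.12 Ω = 106.1 W

106 W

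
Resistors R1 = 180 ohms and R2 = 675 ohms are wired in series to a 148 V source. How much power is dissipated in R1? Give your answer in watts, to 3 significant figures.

5.39 W

Since the resistors are in series they all carry the loop current I = V/R_total; the power in any one is I²R.
R_total = 180 + 675 = 855.0 Ω
I = V / R_total = 148 / 855.0 = 0.1731 A
P_R1 = I² × R1 = (0.1731)² × 180 = 5.393 W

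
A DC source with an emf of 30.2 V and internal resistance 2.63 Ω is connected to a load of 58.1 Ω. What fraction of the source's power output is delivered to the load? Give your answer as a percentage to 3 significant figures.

95.7 %

Both r and R carry the same current, so the power split is just the resistance split: η = R/(R+r).
η = R / (R + r) = 58.1 / (58.1 + 2.63) = 0.9567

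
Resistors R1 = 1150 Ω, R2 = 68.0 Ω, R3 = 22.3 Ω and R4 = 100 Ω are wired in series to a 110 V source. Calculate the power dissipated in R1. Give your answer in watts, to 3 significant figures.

In a series string the same current flows through every resistor — find that current, then P = I²R for the one we want.
R_total = 1150 + 68.0 + 22.3 + 100 = 1340 Ω
I = V / R_total = 110 / 1340 = 0.08207 A
P_R1 = I² × R1 = (0.08207)² × 1150 = 7.746 W

7.75 W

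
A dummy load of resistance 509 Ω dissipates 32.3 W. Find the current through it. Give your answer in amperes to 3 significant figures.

0.252 A

Inverting the appropriate power form: I = √(P / R).
I = √(32.3 / 509) = 0.2519 A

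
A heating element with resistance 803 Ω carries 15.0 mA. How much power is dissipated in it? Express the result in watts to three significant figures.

0.181 W

Current and resistance are given, so P = I²R is the direct form.
P = (0.01500 A)² × 803 Ω = 0.1807 W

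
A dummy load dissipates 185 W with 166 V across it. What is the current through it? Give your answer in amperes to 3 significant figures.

1.11 A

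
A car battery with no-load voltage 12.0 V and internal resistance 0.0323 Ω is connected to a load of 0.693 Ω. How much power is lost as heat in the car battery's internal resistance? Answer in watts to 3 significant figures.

r is in series with the load, so it carries the full circuit current — the loss in it is I²r.
I = ε / (r + R) = 12.0 / (0.0323 + 0.693) = 16.54 A
P_int = I² r = (16.54)² × 0.0323 = 8.842 W

8.84 W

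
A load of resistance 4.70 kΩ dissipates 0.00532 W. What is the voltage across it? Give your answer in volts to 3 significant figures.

From P = V I = I²R = V²/R, with the two given quantities we get V = √(P R).
V = √(0.00532 × 4700) = 5.000 V

5.00 V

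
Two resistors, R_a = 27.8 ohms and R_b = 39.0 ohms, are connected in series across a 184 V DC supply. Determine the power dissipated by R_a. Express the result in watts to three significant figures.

The current is common to all series resistors; compute it, then apply P = I²R for the target.
R_total = 27.8 + 39.0 = 66.80 Ω
I = V / R_total = 184 / 66.80 = 2.754 A
P_R_a = I² × R_a = (2.754)² × 27.8 = 210.9 W

211 W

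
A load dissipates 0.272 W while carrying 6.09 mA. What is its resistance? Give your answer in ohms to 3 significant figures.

From P = V I = I²R = V²/R, with the two given quantities we get R = P / I².
R = 0.272 / (0.006090)² = 7334 Ω

7330 Ω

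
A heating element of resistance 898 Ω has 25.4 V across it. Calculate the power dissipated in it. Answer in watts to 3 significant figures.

V and R are stated; P = V²/R avoids computing the current.
P = (25.4 V)² / 898 Ω = 0.7184 W

0.718 W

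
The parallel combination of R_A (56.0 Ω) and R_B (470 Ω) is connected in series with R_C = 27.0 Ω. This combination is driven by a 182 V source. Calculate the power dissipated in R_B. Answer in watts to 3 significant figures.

29.7 W

Reduce the parallel combination to a single R_p; the circuit then becomes R_p in series with the remaining resistor.
R_p = (56.0×470)/(56.0+470) = 50.04 Ω
R_total = R_p + 27.0 = 50.04 + 27.0 = 77.04 Ω
I = V / R_total = 182 / 77.04 = 2.362 A
Voltage across the parallel pair: V_p = I × R_p = 2.362 × 50.04 = 118.2 V
R_B has V_p across it, so P = V_p²/R_B.
P_R_B = (118.2)² / 470 = 29.73 W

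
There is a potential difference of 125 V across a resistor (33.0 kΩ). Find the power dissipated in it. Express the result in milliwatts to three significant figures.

473 mW

Voltage and resistance are given, so P = V²/R is the one-step route.
P = (125 V)² / 33000 Ω = 0.4735 W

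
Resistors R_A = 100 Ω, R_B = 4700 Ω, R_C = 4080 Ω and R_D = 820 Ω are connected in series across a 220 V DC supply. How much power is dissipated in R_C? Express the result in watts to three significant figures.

Every series element carries the same I. Get I from the total resistance, then P = I² × R_C.
R_total = 100 + 4700 + 4080 + 820 = 9700 Ω
I = V / R_total = 220 / 9700 = 0.02268 A
P_R_C = I² × R_C = (0.02268)² × 4080 = 2.099 W

2.10 W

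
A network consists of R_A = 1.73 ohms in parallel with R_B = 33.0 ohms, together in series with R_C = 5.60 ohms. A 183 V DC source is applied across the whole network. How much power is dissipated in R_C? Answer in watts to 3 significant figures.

3570 W

Reduce the parallel combination to a single R_p; the circuit then becomes R_p in series with the remaining resistor.
R_p = (1.73×33.0)/(1.73+33.0) = 1.644 Ω
R_total = R_p + 5.60 = 1.644 + 5.60 = 7.244 Ω
I = V / R_total = 183 / 7.244 = 25.26 A
All the supply current flows through R_C; use P = I²R_C.
P_R_C = (25.26)² × 5.60 = 3574 W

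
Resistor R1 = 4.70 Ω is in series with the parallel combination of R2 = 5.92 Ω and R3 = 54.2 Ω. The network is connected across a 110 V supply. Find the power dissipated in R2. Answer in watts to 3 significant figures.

578 W

Replace R2 and R3 with their parallel equivalent so the circuit becomes R1 in series with R_p.
R_p = (5.92×54.2)/(5.92+54.2) = 5.337 Ω
R_total = 4.70 + 5.337 = 10.04 Ω
I = V / R_total = 110 / 10.04 = 10.96 A
Voltage across the parallel pair: V_p = I × R_p = 10.96 × 5.337 = 58.49 V
R2 is across V_p, so use P = V²/R for that branch.
P_R2 = (58.49)² / 5.92 = 577.9 W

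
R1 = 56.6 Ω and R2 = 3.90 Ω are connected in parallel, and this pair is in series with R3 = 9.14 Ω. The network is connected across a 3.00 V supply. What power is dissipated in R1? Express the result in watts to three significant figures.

Reduce the parallel combination to a single R_p; the circuit then becomes R_p in series with the remaining resistor.
R_p = (56.6×3.90)/(56.6+3.90) = 3.649 Ω
R_total = R_p + 9.14 = 3.649 + 9.14 = 12.79 Ω
I = V / R_total = 3.00 / 12.79 = 0.2346 A
Voltage across the parallel pair: V_p = I × R_p = 0.2346 × 3.649 = 0.8559 V
R1 has V_p across it, so P = V_p²/R1.
P_R1 = (0.8559)² / 56.6 = 0.01294 W

0.0129 W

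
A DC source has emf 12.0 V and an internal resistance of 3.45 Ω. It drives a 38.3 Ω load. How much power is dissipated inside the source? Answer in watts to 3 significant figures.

0.285 W

Internal loss is I²r, with I set by the total series resistance r+R.
I = ε / (r + R) = 12.0 / (3.45 + 38.3) = 0.2874 A
P_int = I² r = (0.2874)² × 3.45 = 0.2850 W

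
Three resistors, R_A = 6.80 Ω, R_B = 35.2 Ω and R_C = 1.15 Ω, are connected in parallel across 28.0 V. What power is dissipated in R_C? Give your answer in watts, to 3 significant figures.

The supply voltage appears across each parallel branch — just use P = V²/R_C.
P_R_C = V² / R_C = (28.0)² / 1.15 Ω = 681.7 W

682 W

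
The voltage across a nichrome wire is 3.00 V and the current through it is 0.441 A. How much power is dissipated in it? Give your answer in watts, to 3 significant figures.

1.32 W

V and I are known directly — P = V I, no intermediate step needed.
P = 3.00 V × 0.4410 A = 1.323 W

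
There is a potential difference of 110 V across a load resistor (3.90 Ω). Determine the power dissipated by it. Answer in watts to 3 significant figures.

3100 W

We know the drop across the element and its resistance — P = V²/R, one step.
P = (110 V)² / 3.90 Ω = 3103 W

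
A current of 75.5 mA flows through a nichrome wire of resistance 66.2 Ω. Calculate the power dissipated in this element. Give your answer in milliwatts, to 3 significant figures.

Current and resistance are given, so P = I²R is the direct form.
P = (0.07550 A)² × 66.2 Ω = 0.3774 W

377 mW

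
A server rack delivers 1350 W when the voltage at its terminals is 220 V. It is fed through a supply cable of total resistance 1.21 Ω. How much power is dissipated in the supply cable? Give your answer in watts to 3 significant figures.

45.6 W

The supply cable is a series resistance carrying the load current; its dissipation is I²R_line.
I = P / V = 1350 / 220 = 6.136 A through the supply cable.
P_line = I² R_line = (6.136)² × 1.21 = 45.56 W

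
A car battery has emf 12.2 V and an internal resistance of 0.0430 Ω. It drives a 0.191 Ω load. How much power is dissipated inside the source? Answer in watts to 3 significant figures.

117 W

Internal loss is I²r, with I set by the total series resistance r+R.
I = ε / (r + R) = 12.2 / (0.0430 + 0.191) = 52.14 A
P_int = I² r = (52.14)² × 0.0430 = 116.9 W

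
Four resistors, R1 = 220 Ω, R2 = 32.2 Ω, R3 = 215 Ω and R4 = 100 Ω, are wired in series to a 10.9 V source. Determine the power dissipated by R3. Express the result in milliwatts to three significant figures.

Series elements share the same current, so find I first, then use P = I²R.
R_total = 220 + 32.2 + 215 + 100 = 567.2 Ω
I = V / R_total = 10.9 / 567.2 = 0.01922 A
P_R3 = I² × R3 = (0.01922)² × 215 = 0.07940 W

79.4 mW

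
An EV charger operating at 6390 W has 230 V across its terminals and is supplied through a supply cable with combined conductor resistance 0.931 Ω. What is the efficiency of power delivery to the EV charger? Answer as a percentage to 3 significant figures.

I = P / V = 6390 / 230 = 27.78 A through the supply cable.
P_line = I² R_line = (27.78)² × 0.931 = 718.6 W
P_source = P_load + P_line = 6390 + 718.6 = 7109 W
η = P_load / P_source = 6390 / 7109 = 0.8989

89.9 %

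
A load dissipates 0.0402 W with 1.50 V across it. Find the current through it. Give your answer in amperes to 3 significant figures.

Inverting the appropriate power form: I = P / V.
I = 0.0402 / 1.50 = 0.02680 A

0.0268 A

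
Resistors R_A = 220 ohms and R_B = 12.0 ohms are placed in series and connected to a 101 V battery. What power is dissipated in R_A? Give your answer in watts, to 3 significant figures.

In a series string the same current flows through every resistor — find that current, then P = I²R for the one we want.
R_total = 220 + 12.0 = 232.0 Ω
I = V / R_total = 101 / 232.0 = 0.4353 A
P_R_A = I² × R_A = (0.4353)² × 220 = 41.70 W

41.7 W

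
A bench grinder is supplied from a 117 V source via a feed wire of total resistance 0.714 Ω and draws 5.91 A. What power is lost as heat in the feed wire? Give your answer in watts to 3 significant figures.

24.9 W

The feed wire is a series resistance carrying the load current; its dissipation is I²R_line.
The feed wire carries the full 5.91 A.
P_line = I² R_line = (5.910)² × 0.714 = 24.94 W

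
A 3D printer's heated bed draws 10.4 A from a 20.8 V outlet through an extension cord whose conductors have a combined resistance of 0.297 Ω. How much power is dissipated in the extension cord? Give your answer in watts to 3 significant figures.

The extension cord is a series resistance carrying the load current; its dissipation is I²R_line.
The extension cord carries the full 10.4 A.
P_line = I² R_line = (10.40)² × 0.297 = 32.12 W

32.1 W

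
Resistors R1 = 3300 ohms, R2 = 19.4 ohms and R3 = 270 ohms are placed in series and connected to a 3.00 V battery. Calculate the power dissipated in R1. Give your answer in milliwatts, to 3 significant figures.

Series elements share the same current, so find I first, then use P = I²R.
R_total = 3300 + 19.4 + 270 = 3589 Ω
I = V / R_total = 3.00 / 3589 = 0.0008358 A
P_R1 = I² × R1 = (0.0008358)² × 3300 = 0.002305 W

2.31 mW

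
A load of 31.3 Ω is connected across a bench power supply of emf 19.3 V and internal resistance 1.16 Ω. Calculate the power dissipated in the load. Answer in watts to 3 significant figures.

With r and R in series, I = ε/(r+R); the load dissipates I²R.
I = ε / (r + R) = 19.3 / (1.16 + 31.3) = 0.5946 A
P_load = I² R = (0.5946)² × 31.3 = 11.07 W

11.1 W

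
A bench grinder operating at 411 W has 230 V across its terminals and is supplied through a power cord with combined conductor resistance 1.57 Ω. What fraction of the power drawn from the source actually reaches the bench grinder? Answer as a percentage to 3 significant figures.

98.8 %

I = P / V = 411 / 230 = 1.787 A through the power cord.
P_line = I² R_line = (1.787)² × 1.57 = 5.013 W
P_source = P_load + P_line = 411.0 + 5.013 = 416.0 W
η = P_load / P_source = 411.0 / 416.0 = 0.9879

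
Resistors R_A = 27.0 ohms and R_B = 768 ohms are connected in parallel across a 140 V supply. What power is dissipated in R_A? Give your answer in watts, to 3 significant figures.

726 W

R_A sits directly across the source, so P = V²/R with V = 140 V.
P_R_A = V² / R_A = (140)² / 27.0 Ω = 725.9 W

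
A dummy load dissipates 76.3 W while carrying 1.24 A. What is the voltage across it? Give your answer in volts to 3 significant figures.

Rearranging the power relation for the two known quantities gives V = P / I.
V = 76.3 / 1.240 = 61.53 V

61.5 V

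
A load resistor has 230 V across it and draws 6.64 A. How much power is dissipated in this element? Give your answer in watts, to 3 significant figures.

1530 W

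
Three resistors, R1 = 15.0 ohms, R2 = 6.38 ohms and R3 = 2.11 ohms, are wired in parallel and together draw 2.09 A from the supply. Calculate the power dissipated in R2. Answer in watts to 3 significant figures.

We need the common branch voltage; get it from I_total × R_eq, then P = V²/R for the branch.
1/R_eq = 1/15.0 + 1/6.38 + 1/2.11 ⇒ R_eq = 1.434 Ω
V = I_total × R_eq = 2.090 × 1.434 = 2.997 V
P_R2 = V² / R2 = (2.997)² / 6.38 = 1.408 W

1.41 W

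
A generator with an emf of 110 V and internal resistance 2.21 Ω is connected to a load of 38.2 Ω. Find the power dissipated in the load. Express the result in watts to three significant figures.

283 W

Load and internal resistance form a series loop — compute the loop current, then the load power via I²R.
I = ε / (r + R) = 110 / (2.21 + 38.2) = 2.722 A
P_load = I² R = (2.722)² × 38.2 = 283.1 W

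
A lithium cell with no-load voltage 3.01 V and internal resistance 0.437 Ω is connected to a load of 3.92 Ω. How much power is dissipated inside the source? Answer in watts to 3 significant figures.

0.209 W

The source's internal resistance is just another series element carrying I; its dissipation is I²r.
I = ε / (r + R) = 3.01 / (0.437 + 3.92) = 0.6908 A
P_int = I² r = (0.6908)² × 0.437 = 0.2086 W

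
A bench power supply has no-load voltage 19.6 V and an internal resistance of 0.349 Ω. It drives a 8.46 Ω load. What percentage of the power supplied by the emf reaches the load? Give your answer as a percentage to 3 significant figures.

Efficiency is P_load / P_total. With a series r and R sharing the same I, P = I²R for each, so η = R/(R+r).
η = R / (R + r) = 8.46 / (8.46 + 0.349) = 0.9604

96.0 %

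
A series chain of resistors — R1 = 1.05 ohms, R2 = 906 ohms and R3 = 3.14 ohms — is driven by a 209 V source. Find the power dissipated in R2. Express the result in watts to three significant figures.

47.8 W

The current is common to all series resistors; compute it, then apply P = I²R for the target.
R_total = 1.05 + 906 + 3.14 = 910.2 Ω
I = V / R_total = 209 / 910.2 = 0.2296 A
P_R2 = I² × R2 = (0.2296)² × 906 = 47.77 W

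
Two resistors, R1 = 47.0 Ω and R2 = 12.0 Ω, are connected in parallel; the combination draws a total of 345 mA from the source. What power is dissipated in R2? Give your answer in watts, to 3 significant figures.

We need the common branch voltage; get it from I_total × R_eq, then P = V²/R for the branch.
1/R_eq = 1/47.0 + 1/12.0 ⇒ R_eq = 9.559 Ω
V = I_total × R_eq = 0.3450 × 9.559 = 3.298 V
P_R2 = V² / R2 = (3.298)² / 12.0 = 0.9064 W

0.906 W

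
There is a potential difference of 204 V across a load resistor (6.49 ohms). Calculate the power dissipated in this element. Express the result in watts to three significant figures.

6410 W

We know the drop across the element and its resistance — P = V²/R, one step.
P = (204 V)² / 6.49 Ω = 6412 W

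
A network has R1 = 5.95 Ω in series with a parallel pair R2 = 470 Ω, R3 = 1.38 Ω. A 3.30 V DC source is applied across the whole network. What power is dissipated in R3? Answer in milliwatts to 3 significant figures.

278 mW

Collapse R2‖R3 to a single equivalent, reducing the network to two series elements.
R_p = (470×1.38)/(470+1.38) = 1.376 Ω
R_total = 5.95 + 1.376 = 7.326 Ω
I = V / R_total = 3.30 / 7.326 = 0.4505 A
Voltage across the parallel pair: V_p = I × R_p = 0.4505 × 1.376 = 0.6198 V
With V_p across R3, its power is V_p²/R3.
P_R3 = (0.6198)² / 1.38 = 0.2784 W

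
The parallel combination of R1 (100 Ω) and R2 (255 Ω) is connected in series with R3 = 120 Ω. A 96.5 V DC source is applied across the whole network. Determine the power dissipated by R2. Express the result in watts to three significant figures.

5.12 W

Collapse the R1‖R2 pair into one equivalent R_p; then R_p and R3 form a series string.
R_p = (100×255)/(100+255) = 71.83 Ω
R_total = R_p + 120 = 71.83 + 120 = 191.8 Ω
I = V / R_total = 96.5 / 191.8 = 0.5030 A
Voltage across the parallel pair: V_p = I × R_p = 0.5030 × 71.83 = 36.13 V
R2 sits across V_p; its power is V_p²/R.
P_R2 = (36.13)² / 255 = 5.120 W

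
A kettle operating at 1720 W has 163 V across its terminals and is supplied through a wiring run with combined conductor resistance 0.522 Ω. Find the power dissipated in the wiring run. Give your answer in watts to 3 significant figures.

58.1 W

The wiring run and load are in series, so the same current flows in both; the loss is I²R_line.
I = P / V = 1720 / 163 = 10.55 A through the wiring run.
P_line = I² R_line = (10.55)² × 0.522 = 58.12 W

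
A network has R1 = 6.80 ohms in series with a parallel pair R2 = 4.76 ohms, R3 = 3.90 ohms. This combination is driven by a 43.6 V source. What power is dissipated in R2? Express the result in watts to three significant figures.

22.9 W

Reduce the parallel pair to R_p first; the network is then a simple series string.
R_p = (4.76×3.90)/(4.76+3.90) = 2.144 Ω
R_total = 6.80 + 2.144 = 8.944 Ω
I = V / R_total = 43.6 / 8.944 = 4.875 A
Voltage across the parallel pair: V_p = I × R_p = 4.875 × 2.144 = 10.45 V
R2 is across V_p, so use P = V²/R for that branch.
P_R2 = (10.45)² / 4.76 = 22.94 W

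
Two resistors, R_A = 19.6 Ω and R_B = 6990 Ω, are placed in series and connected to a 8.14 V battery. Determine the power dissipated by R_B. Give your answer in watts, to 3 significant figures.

0.00943 W

The current is common to all series resistors; compute it, then apply P = I²R for the target.
R_total = 19.6 + 6990 = 7010 Ω
I = V / R_total = 8.14 / 7010 = 0.001161 A
P_R_B = I² × R_B = (0.001161)² × 6990 = 0.009426 W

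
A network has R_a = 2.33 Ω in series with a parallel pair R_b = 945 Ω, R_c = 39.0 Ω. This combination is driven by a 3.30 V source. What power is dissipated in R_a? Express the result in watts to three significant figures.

Reduce the parallel pair to R_p first; the network is then a simple series string.
R_p = (945×39.0)/(945+39.0) = 37.45 Ω
R_total = 2.33 + 37.45 = 39.78 Ω
I = V / R_total = 3.30 / 39.78 = 0.08295 A
R_a carries the full series current, so P = I²R.
P_R_a = (0.08295)² × 2.33 = 0.01603 W

0.0160 W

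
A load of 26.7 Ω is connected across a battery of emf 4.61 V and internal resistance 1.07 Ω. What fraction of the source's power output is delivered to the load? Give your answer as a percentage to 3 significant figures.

96.1 %

The source delivers εI, of which I²R reaches the load and I²r is lost; since I is common, η = R/(R+r).
η = R / (R + r) = 26.7 / (26.7 + 1.07) = 0.9615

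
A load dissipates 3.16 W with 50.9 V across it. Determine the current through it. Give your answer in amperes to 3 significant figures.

From P = V I = I²R = V²/R, with the two given quantities we get I = P / V.
I = 3.16 / 50.9 = 0.06208 A

0.0621 A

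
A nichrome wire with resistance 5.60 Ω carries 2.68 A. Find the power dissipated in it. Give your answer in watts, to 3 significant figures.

40.2 W

Knowing I and R, the power is just I²R — no need to find V first.
P = (2.680 A)² × 5.60 Ω = 40.22 W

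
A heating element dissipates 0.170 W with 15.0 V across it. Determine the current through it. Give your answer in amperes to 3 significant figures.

Rearranging the power relation for the two known quantities gives I = P / V.
I = 0.170 / 15.0 = 0.01133 A

0.0113 A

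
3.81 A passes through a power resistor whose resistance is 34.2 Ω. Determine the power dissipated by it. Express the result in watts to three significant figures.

496 W

With I and R stated, P = I²R applies in one step.
P = (3.810 A)² × 34.2 Ω = 496.5 W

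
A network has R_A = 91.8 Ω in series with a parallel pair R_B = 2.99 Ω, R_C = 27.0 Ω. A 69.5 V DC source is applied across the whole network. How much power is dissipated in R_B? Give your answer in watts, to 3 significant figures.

First combine the parallel branches into one equivalent R_p, then R_A + R_p is a series pair.
R_p = (2.99×27.0)/(2.99+27.0) = 2.692 Ω
R_total = 91.8 + 2.692 = 94.49 Ω
I = V / R_total = 69.5 / 94.49 = 0.7355 A
Voltage across the parallel pair: V_p = I × R_p = 0.7355 × 2.692 = 1.980 V
R_B is across V_p, so use P = V²/R for that branch.
P_R_B = (1.980)² / 2.99 = 1.311 W

1.31 W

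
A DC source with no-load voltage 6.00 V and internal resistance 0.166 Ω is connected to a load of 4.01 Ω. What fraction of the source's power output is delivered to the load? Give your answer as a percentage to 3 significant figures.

96.0 %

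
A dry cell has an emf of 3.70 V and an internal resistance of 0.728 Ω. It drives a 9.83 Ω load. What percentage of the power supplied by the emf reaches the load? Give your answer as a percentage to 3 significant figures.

93.1 %

Both r and R carry the same current, so the power split is just the resistance split: η = R/(R+r).
η = R / (R + r) = 9.83 / (9.83 + 0.728) = 0.9310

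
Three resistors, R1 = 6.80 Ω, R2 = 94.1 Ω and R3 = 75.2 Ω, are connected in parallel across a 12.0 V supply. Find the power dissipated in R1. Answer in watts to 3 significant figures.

R1 sits directly across the source, so P = V²/R with V = 12.0 V.
P_R1 = V² / R1 = (12.0)² / 6.80 Ω = 21.18 W

21.2 W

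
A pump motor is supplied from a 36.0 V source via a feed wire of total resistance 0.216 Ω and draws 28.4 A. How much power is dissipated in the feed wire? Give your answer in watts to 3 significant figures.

174 W

The feed wire is a series resistance carrying the load current; its dissipation is I²R_line.
The feed wire carries the full 28.4 A.
P_line = I² R_line = (28.40)² × 0.216 = 174.2 W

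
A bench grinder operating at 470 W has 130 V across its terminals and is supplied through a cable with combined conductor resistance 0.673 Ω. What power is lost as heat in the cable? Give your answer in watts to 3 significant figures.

The cable and load are in series, so the same current flows in both; the loss is I²R_line.
I = P / V = 470 / 130 = 3.615 A through the cable.
P_line = I² R_line = (3.615)² × 0.673 = 8.797 W

8.80 W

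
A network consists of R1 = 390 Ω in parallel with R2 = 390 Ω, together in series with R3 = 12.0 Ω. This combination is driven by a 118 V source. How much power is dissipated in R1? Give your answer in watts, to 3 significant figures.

31.7 W

Reduce the parallel combination to a single R_p; the circuit then becomes R_p in series with the remaining resistor.
R_p = (390×390)/(390+390) = 195.0 Ω
R_total = R_p + 12.0 = 195.0 + 12.0 = 207.0 Ω
I = V / R_total = 118 / 207.0 = 0.5700 A
Voltage across the parallel pair: V_p = I × R_p = 0.5700 × 195.0 = 111.2 V
Use P = V²/R for R1 with V = V_p.
P_R1 = (111.2)² / 390 = 31.68 W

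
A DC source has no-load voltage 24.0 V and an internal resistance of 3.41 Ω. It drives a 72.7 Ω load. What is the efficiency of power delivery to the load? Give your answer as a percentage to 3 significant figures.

η = P_load/(P_load+P_int) = I²R/(I²R+I²r) = R/(R+r) — the I² cancels for series elements.
η = R / (R + r) = 72.7 / (72.7 + 3.41) = 0.9552

95.5 %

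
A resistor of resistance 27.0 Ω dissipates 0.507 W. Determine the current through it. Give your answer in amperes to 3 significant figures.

Rearranging the power relation for the two known quantities gives I = √(P / R).
I = √(0.507 / 27.0) = 0.1370 A

0.137 A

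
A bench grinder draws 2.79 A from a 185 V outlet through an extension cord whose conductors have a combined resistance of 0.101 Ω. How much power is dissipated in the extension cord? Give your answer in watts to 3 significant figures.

The extension cord is a series resistance carrying the load current; its dissipation is I²R_line.
The extension cord carries the full 2.79 A.
P_line = I² R_line = (2.790)² × 0.101 = 0.7862 W

0.786 W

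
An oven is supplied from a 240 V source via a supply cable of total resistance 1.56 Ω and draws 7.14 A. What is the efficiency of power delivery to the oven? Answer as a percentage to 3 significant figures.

The supply cable carries the full 7.14 A.
P_line = I² R_line = (7.140)² × 1.56 = 79.53 W
P_source = V I = 240 × 7.140 = 1714 W; P_load = 1634 W
η = P_load / P_source = 1634 / 1714 = 0.9536

95.4 %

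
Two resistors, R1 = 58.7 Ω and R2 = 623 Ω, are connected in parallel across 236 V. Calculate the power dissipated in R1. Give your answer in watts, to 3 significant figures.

949 W

Each parallel branch sees the full supply voltage, so P = V²/R applies directly to the target branch.
P_R1 = V² / R1 = (236)² / 58.7 Ω = 948.8 W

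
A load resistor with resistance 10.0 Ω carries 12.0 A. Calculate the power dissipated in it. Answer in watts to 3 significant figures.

Knowing I and R, the power is just I²R — no need to find V first.
P = (12.00 A)² × 10.0 Ω = 1440 W

1440 W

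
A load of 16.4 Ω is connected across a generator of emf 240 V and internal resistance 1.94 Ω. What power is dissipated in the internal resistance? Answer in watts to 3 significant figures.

332 W

Internal loss is I²r, with I set by the total series resistance r+R.
I = ε / (r + R) = 240 / (1.94 + 16.4) = 13.09 A
P_int = I² r = (13.09)² × 1.94 = 332.2 W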